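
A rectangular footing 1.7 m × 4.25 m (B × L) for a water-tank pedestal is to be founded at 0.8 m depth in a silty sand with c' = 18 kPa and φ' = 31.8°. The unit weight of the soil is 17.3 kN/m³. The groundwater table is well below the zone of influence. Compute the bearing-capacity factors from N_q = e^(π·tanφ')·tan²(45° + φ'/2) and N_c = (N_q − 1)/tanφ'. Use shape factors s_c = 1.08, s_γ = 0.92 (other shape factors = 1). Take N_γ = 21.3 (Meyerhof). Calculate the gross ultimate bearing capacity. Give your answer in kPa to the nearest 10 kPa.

tan31.8° = 0.62, so N_q = e^(π×0.62)·tan²(60.9°) = 7.014 × 3.228 = 22.64.
N_c = (22.64 − 1)/tan31.8° = 34.9.
q = γ·D_f = 17.3 × 0.8 = 13.84 kPa.
c·N_c·s_c = 18 × 34.902 × 1.08 = 678.49 kPa
q·N_q = 13.84 × 22.64 = 313.34 kPa
0.5·γ·B·N_γ·s_γ = 0.5 × 17.3 × 1.7 × 21.3 × 0.92 = 288.16 kPa
q_ult = 678.49 + 313.34 + 288.16 = 1280 kPa.

q_ult ≈ 1280 kPa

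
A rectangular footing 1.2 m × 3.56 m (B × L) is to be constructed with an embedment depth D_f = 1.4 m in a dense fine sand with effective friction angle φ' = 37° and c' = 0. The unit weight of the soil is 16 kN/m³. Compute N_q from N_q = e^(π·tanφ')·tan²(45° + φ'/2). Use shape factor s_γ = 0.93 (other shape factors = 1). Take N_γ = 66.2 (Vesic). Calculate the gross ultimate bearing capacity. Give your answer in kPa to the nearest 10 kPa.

q_ult ≈ 1550 kPa

tan37° = 0.7536, so N_q = e^(π×0.7536)·tan²(63.5°) = 10.669 × 4.023 = 42.92.
Overburden at base level: q = 16 × 1.4 = 22.4 kPa.
Surcharge term q·N_q = 22.4 × 42.92 = 961.41 kPa; self-weight term 0.5·γ·B·N_γ·s_γ = 0.5 × 16 × 1.2 × 66.2 × 0.93 = 591.03 kPa.
q_ult = 961.41 + 591.03 = 1552.4 kPa.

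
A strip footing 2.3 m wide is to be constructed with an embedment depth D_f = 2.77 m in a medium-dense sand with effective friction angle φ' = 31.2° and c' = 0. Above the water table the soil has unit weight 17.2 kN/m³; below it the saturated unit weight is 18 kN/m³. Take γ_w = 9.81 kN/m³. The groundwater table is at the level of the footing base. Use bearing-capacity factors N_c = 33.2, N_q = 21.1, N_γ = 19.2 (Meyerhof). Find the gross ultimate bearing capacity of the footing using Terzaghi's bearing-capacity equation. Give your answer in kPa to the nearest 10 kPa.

q = γ·D_f = 17.2 × 2.77 = 47.644 kPa.
For the ½γBN_γ term take γ' = 18 − 9.81 = 8.19 kN/m³ (soil below base is submerged).
q·N_q = 47.644 × 21.1 = 1005.3 kPa
0.5·γ·B·N_γ = 0.5 × 8.19 × 2.3 × 19.2 = 180.84 kPa
q_ult = 1005.3 + 180.84 = 1186.1 kPa.

q_ult ≈ 1190 kPa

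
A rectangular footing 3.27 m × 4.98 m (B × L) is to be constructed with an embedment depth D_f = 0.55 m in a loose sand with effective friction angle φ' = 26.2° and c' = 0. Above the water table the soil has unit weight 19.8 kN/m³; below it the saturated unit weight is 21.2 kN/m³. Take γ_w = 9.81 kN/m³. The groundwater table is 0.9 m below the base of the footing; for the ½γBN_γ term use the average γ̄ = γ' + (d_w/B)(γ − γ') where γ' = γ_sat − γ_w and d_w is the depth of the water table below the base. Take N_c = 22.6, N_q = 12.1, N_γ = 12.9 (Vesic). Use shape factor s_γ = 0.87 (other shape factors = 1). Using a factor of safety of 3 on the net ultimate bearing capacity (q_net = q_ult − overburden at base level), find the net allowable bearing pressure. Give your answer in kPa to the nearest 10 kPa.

q = γ·D_f = 19.8 × 0.55 = 10.89 kPa.
γ' = 11.39 kN/m³; averaging over the depth B below the base, γ̄ = γ' + (d_w/B)(γ − γ') = 13.705 kN/m³.
q·N_q = 10.89 × 12.1 = 131.77 kPa
0.5·γ·B·N_γ·s_γ = 0.5 × 13.705 × 3.27 × 12.9 × 0.87 = 251.48 kPa
q_ult = 131.77 + 251.48 = 383.24 kPa.
q_net = 383.24 − 10.89 = 372.35 kPa.
q_all(net) = 372.35 / 3 = 124.12 kPa.

q_all(net) ≈ 120 kPa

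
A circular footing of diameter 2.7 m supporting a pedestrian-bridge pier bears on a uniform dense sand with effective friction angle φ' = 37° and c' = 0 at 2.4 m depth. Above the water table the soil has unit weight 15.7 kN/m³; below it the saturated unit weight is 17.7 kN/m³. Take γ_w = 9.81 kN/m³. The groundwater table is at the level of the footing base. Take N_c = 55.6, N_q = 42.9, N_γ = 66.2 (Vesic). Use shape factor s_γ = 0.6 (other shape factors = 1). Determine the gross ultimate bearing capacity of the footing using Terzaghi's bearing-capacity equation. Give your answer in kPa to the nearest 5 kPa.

q_ult ≈ 2040 kPa

Effective surcharge at the founding depth q = γ·D_f = 15.7 × 2.4 = 37.68 kPa.
The water table coincides with the base, so in the self-weight term γ → γ' = 7.89 kN/m³.
q_ult = q·N_q + 0.5·γ·B·N_γ·s_γ
     = 37.68 × 42.9 + 0.5 × 7.89 × 2.7 × 66.2 × 0.6
     = 1616.5 + 423.08 = 2039.5 kPa.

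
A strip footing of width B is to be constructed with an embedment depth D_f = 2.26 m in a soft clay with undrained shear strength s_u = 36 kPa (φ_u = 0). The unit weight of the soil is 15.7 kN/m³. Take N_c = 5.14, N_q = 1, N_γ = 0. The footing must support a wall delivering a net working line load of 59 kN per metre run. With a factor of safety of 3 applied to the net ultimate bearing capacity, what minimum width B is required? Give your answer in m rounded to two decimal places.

Effective surcharge at the founding depth q = γ·D_f = 15.7 × 2.26 = 35.482 kPa.
q_ult = c·N_c + q·N_q
     = 36 × 5.14 + 35.482 × 1
     = 185.04 + 35.482 = 220.52 kPa.
For φ = 0 the ½γBN_γ term vanishes, so q_ult is independent of B. q_net = 220.52 − 35.482 = 185.04 kPa; q_all(net) = 185.04/3 = 61.68 kPa.
Required width B = w / q_all(net) = 59 / 61.68 = 0.957 m.

B = 0.96 m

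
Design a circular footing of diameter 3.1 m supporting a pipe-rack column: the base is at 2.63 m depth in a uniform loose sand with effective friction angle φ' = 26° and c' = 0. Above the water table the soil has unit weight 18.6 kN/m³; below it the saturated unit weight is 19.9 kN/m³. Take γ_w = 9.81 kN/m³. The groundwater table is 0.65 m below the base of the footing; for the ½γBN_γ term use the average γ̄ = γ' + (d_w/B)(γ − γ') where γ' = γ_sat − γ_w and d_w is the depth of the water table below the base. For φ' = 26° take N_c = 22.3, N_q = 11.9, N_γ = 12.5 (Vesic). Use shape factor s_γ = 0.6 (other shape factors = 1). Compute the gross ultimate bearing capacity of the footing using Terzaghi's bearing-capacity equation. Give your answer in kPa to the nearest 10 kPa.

Effective surcharge at the founding depth q = γ·D_f = 18.6 × 2.63 = 48.918 kPa.
With d_w = 0.65 m < B, γ̄ = 10.09 + (0.65/3.1) × (18.6 − 10.09) = 11.874 kN/m³.
q_ult = q·N_q + 0.5·γ·B·N_γ·s_γ
     = 48.918 × 11.9 + 0.5 × 11.874 × 3.1 × 12.5 × 0.6
     = 582.12 + 138.04 = 720.16 kPa.

q_ult ≈ 720 kPa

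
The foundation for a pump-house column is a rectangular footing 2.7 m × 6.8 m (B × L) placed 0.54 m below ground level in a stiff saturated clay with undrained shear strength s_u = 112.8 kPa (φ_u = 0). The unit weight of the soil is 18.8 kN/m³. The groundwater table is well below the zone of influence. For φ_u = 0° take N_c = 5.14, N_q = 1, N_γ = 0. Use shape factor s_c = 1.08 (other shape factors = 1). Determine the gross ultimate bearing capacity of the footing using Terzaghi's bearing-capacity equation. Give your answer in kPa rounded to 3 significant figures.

q_ult ≈ 636 kPa

q = γ·D_f = 18.8 × 0.54 = 10.152 kPa.
c·N_c·s_c = 112.8 × 5.14 × 1.08 = 626.18 kPa
q·N_q = 10.152 × 1 = 10.152 kPa
q_ult = 626.18 + 10.152 = 636.33 kPa.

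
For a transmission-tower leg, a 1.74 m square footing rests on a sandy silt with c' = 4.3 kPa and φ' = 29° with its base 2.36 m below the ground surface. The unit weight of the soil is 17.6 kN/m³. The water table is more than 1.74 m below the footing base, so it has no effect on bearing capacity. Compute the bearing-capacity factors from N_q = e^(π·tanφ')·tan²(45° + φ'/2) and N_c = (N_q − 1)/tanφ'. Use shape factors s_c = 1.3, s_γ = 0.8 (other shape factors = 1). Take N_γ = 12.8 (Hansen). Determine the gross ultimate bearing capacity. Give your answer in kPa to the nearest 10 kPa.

tan29° = 0.5543, so N_q = e^(π×0.5543)·tan²(59.5°) = 5.705 × 2.882 = 16.44.
N_c = (16.44 − 1)/tan29° = 27.86.
Overburden at base level: q = 17.6 × 2.36 = 41.536 kPa.
Cohesion term c·N_c·s_c = 4.3 × 27.86 × 1.3 = 155.74 kPa; surcharge term q·N_q = 41.536 × 16.443 = 682.99 kPa; self-weight term 0.5·γ·B·N_γ·s_γ = 0.5 × 17.6 × 1.74 × 12.8 × 0.8 = 156.79 kPa.
q_ult = 155.74 + 682.99 + 156.79 = 995.52 kPa.

q_ult ≈ 1000 kPa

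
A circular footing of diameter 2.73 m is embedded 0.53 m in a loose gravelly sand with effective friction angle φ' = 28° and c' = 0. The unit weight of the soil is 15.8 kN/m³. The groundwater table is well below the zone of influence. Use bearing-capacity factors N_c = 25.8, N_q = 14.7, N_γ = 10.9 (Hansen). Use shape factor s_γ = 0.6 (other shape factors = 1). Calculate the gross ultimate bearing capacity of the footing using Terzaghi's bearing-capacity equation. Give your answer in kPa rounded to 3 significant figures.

q_ult ≈ 264 kPa

Overburden at base level: q = 15.8 × 0.53 = 8.374 kPa.
Surcharge term q·N_q = 8.374 × 14.7 = 123.1 kPa; self-weight term 0.5·γ·B·N_γ·s_γ = 0.5 × 15.8 × 2.73 × 10.9 × 0.6 = 141.05 kPa.
q_ult = 123.1 + 141.05 = 264.15 kPa.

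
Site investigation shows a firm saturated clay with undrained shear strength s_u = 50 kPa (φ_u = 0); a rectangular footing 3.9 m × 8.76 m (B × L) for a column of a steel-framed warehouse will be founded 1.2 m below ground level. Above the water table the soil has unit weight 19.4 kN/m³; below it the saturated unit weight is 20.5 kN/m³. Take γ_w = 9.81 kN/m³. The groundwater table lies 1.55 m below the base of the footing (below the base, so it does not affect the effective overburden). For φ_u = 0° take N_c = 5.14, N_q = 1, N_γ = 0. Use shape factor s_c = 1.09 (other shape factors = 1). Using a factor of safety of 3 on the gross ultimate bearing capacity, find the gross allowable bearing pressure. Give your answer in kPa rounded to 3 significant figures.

q_all ≈ 101 kPa

q = γ·D_f = 19.4 × 1.2 = 23.28 kPa.
c·N_c·s_c = 50 × 5.14 × 1.09 = 280.13 kPa
q·N_q = 23.28 × 1 = 23.28 kPa
q_ult = 280.13 + 23.28 = 303.41 kPa.
q_all = 303.41 / 3 = 101.14 kPa.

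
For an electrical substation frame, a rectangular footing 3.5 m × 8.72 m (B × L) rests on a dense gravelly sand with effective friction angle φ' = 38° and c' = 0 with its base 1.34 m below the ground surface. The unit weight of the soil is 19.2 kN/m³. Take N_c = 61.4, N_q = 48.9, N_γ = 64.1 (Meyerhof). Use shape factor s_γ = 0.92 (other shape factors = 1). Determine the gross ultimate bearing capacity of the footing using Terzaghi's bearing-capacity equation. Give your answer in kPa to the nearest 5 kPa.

Effective surcharge at the founding depth q = γ·D_f = 19.2 × 1.34 = 25.728 kPa.
q_ult = q·N_q + 0.5·γ·B·N_γ·s_γ
     = 25.728 × 48.9 + 0.5 × 19.2 × 3.5 × 64.1 × 0.92
     = 1258.1 + 1981.5 = 3239.6 kPa.

q_ult ≈ 3240 kPa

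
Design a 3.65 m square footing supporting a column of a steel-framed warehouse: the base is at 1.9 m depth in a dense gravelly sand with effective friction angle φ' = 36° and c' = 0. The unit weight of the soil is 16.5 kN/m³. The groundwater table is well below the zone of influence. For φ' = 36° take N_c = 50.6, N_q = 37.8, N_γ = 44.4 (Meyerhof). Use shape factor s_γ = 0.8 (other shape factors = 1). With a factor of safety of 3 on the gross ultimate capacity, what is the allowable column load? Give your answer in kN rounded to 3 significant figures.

P_all ≈ 10000 kN

q = γ·D_f = 16.5 × 1.9 = 31.35 kPa.
q·N_q = 31.35 × 37.8 = 1185 kPa
0.5·γ·B·N_γ·s_γ = 0.5 × 16.5 × 3.65 × 44.4 × 0.8 = 1069.6 kPa
q_ult = 1185 + 1069.6 = 2254.6 kPa.
Gross allowable pressure q_all = 2254.6 / 3 = 751.54 kPa.
Footing area = 13.3225 m², so allowable column load = 751.54 × 13.3225 = 10012 kN.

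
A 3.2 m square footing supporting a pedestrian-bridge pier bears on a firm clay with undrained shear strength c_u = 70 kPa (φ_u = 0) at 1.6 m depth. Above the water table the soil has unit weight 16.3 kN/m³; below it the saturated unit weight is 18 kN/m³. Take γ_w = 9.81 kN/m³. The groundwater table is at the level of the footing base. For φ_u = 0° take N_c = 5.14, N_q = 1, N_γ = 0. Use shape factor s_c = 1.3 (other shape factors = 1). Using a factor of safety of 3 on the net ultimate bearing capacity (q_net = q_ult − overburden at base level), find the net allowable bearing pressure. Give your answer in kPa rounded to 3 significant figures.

q_all(net) ≈ 156 kPa

q = γ·D_f = 16.3 × 1.6 = 26.08 kPa.
c·N_c·s_c = 70 × 5.14 × 1.3 = 467.74 kPa
q·N_q = 26.08 × 1 = 26.08 kPa
q_ult = 467.74 + 26.08 = 493.82 kPa.
q_net = 493.82 − 26.08 = 467.74 kPa.
q_all(net) = 467.74 / 3 = 155.91 kPa.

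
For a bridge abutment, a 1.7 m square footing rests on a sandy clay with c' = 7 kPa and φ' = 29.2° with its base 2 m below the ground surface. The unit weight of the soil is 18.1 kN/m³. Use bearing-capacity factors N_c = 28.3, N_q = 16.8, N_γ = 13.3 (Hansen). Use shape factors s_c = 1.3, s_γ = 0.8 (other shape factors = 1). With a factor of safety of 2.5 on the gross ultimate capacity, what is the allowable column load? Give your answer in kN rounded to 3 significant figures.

P_all ≈ 1190 kN

q = γ·D_f = 18.1 × 2 = 36.2 kPa.
c·N_c·s_c = 7 × 28.3 × 1.3 = 257.53 kPa
q·N_q = 36.2 × 16.8 = 608.16 kPa
0.5·γ·B·N_γ·s_γ = 0.5 × 18.1 × 1.7 × 13.3 × 0.8 = 163.7 kPa
q_ult = 257.53 + 608.16 + 163.7 = 1029.4 kPa.
Gross allowable pressure q_all = 1029.4 / 2.5 = 411.75 kPa.
Footing area = 2.89 m², so allowable column load = 411.75 × 2.89 = 1190 kN.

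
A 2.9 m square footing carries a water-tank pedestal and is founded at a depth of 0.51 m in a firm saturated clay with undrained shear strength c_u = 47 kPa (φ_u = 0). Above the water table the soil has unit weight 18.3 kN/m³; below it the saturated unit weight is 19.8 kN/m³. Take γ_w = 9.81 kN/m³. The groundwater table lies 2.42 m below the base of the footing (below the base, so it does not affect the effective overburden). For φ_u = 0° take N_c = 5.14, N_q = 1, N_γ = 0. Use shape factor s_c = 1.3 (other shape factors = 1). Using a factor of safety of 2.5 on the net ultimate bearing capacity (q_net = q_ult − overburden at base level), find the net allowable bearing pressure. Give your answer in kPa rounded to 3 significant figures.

q = γ·D_f = 18.3 × 0.51 = 9.333 kPa.
c·N_c·s_c = 47 × 5.14 × 1.3 = 314.05 kPa
q·N_q = 9.333 × 1 = 9.333 kPa
q_ult = 314.05 + 9.333 = 323.39 kPa.
q_net = 323.39 − 9.333 = 314.05 kPa.
q_all(net) = 314.05 / 2.5 = 125.62 kPa.

q_all(net) ≈ 126 kPa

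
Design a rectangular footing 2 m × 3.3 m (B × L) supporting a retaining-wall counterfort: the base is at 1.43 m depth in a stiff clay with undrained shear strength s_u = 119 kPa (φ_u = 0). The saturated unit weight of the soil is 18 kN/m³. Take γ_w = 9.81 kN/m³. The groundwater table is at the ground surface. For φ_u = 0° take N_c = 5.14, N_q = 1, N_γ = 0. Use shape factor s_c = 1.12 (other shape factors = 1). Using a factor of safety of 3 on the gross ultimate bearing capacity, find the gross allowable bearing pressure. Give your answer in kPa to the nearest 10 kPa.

q_all ≈ 230 kPa

With the water table at the surface the whole profile is submerged: γ' = 18 − 9.81 = 8.19 kN/m³, so q = γ'·D_f = 11.712 kPa.
q_ult = c·N_c·s_c + q·N_q
     = 119 × 5.14 × 1.12 + 11.712 × 1
     = 685.06 + 11.712 = 696.77 kPa.
q_all = 696.77 / 3 = 232.26 kPa.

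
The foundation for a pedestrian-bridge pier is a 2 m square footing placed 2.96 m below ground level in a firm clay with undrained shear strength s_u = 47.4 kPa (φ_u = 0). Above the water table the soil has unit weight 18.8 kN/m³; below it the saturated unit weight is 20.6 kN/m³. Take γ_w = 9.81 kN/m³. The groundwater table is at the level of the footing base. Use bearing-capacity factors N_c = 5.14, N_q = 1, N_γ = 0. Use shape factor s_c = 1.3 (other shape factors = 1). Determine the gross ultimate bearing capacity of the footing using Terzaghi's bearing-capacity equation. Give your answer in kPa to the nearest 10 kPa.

q_ult ≈ 370 kPa

q = γ·D_f = 18.8 × 2.96 = 55.648 kPa.
c·N_c·s_c = 47.4 × 5.14 × 1.3 = 316.73 kPa
q·N_q = 55.648 × 1 = 55.648 kPa
q_ult = 316.73 + 55.648 = 372.37 kPa.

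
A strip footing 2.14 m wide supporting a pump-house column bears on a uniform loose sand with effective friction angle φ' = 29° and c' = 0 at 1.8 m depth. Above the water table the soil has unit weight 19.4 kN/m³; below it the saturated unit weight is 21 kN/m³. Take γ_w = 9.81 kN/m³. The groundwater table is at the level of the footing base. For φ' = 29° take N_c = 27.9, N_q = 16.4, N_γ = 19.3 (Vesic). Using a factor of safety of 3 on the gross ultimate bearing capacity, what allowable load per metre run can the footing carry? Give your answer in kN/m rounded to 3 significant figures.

≈ 573 kN/m

q = γ·D_f = 19.4 × 1.8 = 34.92 kPa.
For the ½γBN_γ term take γ' = 21 − 9.81 = 11.19 kN/m³ (soil below base is submerged).
q·N_q = 34.92 × 16.4 = 572.69 kPa
0.5·γ·B·N_γ = 0.5 × 11.19 × 2.14 × 19.3 = 231.08 kPa
q_ult = 572.69 + 231.08 = 803.77 kPa.
Gross allowable pressure q_all = 803.77 / 3 = 267.92 kPa.
Allowable wall load = q_all × B = 267.92 × 2.14 = 573.36 kN per metre run.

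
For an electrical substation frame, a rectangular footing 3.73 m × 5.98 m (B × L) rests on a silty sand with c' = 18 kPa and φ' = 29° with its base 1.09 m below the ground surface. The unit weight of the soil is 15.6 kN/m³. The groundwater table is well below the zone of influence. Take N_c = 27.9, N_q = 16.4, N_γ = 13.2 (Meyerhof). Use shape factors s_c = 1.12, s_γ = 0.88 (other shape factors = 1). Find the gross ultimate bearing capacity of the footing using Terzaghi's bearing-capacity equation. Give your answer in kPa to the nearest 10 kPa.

q_ult ≈ 1180 kPa

Overburden at base level: q = 15.6 × 1.09 = 17.004 kPa.
Cohesion term c·N_c·s_c = 18 × 27.9 × 1.12 = 562.46 kPa; surcharge term q·N_q = 17.004 × 16.4 = 278.87 kPa; self-weight term 0.5·γ·B·N_γ·s_γ = 0.5 × 15.6 × 3.73 × 13.2 × 0.88 = 337.96 kPa.
q_ult = 562.46 + 278.87 + 337.96 = 1179.3 kPa.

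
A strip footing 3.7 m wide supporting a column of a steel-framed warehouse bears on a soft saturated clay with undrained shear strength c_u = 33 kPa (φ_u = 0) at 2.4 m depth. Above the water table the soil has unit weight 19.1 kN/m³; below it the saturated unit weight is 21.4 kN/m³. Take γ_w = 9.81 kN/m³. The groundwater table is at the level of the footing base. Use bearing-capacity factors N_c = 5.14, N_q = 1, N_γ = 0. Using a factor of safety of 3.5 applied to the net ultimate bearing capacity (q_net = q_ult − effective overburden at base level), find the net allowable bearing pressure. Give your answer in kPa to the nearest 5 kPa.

q_all(net) ≈ 50 kPa

Overburden at base level: q = 19.1 × 2.4 = 45.84 kPa.
Cohesion term c·N_c = 33 × 5.14 = 169.62 kPa; surcharge term q·N_q = 45.84 × 1 = 45.84 kPa.
q_ult = 169.62 + 45.84 = 215.46 kPa.
Net ultimate: q_net = 215.46 − 45.84 = 169.62 kPa.
q_all(net) = 169.62 / 3.5 = 48.463 kPa.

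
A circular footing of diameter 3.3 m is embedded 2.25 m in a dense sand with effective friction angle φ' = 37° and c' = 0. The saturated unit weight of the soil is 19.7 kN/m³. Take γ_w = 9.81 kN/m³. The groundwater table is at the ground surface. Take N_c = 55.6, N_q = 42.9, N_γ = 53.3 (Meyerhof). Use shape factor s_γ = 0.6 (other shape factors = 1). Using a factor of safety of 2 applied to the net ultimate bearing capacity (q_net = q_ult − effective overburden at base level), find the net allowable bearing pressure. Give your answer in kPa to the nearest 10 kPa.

γ' = 19.7 − 9.81 = 9.89 kN/m³ (submerged throughout). q = 9.89 × 2.25 = 22.252 kPa; the same γ' applies in the ½γBN_γ term.
q·N_q = 22.252 × 42.9 = 954.63 kPa
0.5·γ·B·N_γ·s_γ = 0.5 × 9.89 × 3.3 × 53.3 × 0.6 = 521.87 kPa
q_ult = 954.63 + 521.87 = 1476.5 kPa.
Net ultimate: q_net = 1476.5 − 22.252 = 1454.2 kPa.
q_all(net) = 1454.2 / 2 = 727.12 kPa.

q_all(net) ≈ 730 kPa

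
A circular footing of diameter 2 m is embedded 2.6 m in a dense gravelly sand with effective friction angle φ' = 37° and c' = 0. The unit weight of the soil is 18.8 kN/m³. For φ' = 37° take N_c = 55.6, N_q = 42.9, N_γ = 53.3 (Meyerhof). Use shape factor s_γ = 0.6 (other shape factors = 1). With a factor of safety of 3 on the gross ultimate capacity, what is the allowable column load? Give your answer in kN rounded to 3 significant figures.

P_all ≈ 2830 kN

Overburden at base level: q = 18.8 × 2.6 = 48.88 kPa.
Surcharge term q·N_q = 48.88 × 42.9 = 2097 kPa; self-weight term 0.5·γ·B·N_γ·s_γ = 0.5 × 18.8 × 2 × 53.3 × 0.6 = 601.22 kPa.
q_ult = 2097 + 601.22 = 2698.2 kPa.
Gross allowable pressure q_all = 2698.2 / 3 = 899.39 kPa.
Footing area = 3.1416 m², so allowable column load = 899.39 × 3.1416 = 2825.5 kN.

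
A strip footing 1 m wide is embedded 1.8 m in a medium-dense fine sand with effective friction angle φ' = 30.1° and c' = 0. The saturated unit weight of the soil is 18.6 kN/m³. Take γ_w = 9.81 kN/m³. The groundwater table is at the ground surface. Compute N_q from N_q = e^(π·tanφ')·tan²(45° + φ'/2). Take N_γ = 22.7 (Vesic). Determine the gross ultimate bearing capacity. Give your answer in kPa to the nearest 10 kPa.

tan30.1° = 0.5797, so N_q = e^(π×0.5797)·tan²(60.05°) = 6.179 × 3.012 = 18.61.
Water table at ground surface, so effective unit weight γ' = 18.6 − 9.81 = 8.79 kN/m³ is used throughout; overburden q = 8.79 × 1.8 = 15.822 kPa; the same γ' applies in the ½γBN_γ term.
Surcharge term q·N_q = 15.822 × 18.611 = 294.47 kPa; self-weight term 0.5·γ·B·N_γ = 0.5 × 8.79 × 1 × 22.7 = 99.767 kPa.
q_ult = 294.47 + 99.767 = 394.23 kPa.

q_ult ≈ 390 kPa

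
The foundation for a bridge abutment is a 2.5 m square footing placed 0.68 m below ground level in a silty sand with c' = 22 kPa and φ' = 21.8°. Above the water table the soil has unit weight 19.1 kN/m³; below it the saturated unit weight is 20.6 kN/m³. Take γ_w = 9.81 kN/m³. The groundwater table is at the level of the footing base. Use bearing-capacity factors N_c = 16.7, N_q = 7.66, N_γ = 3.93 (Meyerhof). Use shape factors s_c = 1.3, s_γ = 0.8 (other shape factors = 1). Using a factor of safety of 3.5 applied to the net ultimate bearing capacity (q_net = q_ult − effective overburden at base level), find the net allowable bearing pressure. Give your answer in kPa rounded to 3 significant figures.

q = γ·D_f = 19.1 × 0.68 = 12.988 kPa.
For the ½γBN_γ term take γ' = 20.6 − 9.81 = 10.79 kN/m³ (soil below base is submerged).
c·N_c·s_c = 22 × 16.7 × 1.3 = 477.62 kPa
q·N_q = 12.988 × 7.66 = 99.488 kPa
0.5·γ·B·N_γ·s_γ = 0.5 × 10.79 × 2.5 × 3.93 × 0.8 = 42.405 kPa
q_ult = 477.62 + 99.488 + 42.405 = 619.51 kPa.
Net ultimate: q_net = 619.51 − 12.988 = 606.52 kPa.
q_all(net) = 606.52 / 3.5 = 173.29 kPa.

q_all(net) ≈ 173 kPa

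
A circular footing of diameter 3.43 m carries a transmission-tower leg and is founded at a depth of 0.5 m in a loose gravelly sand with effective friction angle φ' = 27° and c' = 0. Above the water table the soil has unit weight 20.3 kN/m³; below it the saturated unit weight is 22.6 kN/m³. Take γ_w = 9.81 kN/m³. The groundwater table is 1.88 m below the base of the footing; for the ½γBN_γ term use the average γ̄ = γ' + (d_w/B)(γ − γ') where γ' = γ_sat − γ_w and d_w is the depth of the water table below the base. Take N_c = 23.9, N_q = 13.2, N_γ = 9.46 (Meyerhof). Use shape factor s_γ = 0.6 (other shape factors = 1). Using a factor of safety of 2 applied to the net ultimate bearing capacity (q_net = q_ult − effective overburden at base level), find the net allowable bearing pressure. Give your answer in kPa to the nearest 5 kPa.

q_all(net) ≈ 145 kPa

Effective surcharge at the founding depth q = γ·D_f = 20.3 × 0.5 = 10.15 kPa.
With d_w = 1.88 m < B, γ̄ = 12.79 + (1.88/3.43) × (20.3 − 12.79) = 16.906 kN/m³.
q_ult = q·N_q + 0.5·γ·B·N_γ·s_γ
     = 10.15 × 13.2 + 0.5 × 16.906 × 3.43 × 9.46 × 0.6
     = 133.98 + 164.57 = 298.55 kPa.
Net ultimate: q_net = 298.55 − 10.15 = 288.4 kPa.
q_all(net) = 288.4 / 2 = 144.2 kPa.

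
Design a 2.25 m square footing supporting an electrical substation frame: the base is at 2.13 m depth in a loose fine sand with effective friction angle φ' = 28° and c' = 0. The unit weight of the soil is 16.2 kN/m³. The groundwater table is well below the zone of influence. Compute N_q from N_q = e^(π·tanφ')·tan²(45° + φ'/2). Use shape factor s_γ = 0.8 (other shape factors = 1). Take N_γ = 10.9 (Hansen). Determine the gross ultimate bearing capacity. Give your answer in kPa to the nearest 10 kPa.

q_ult ≈ 670 kPa

tan28° = 0.5317, so N_q = e^(π×0.5317)·tan²(59°) = 5.314 × 2.77 = 14.72.
Overburden at base level: q = 16.2 × 2.13 = 34.506 kPa.
Surcharge term q·N_q = 34.506 × 14.72 = 507.92 kPa; self-weight term 0.5·γ·B·N_γ·s_γ = 0.5 × 16.2 × 2.25 × 10.9 × 0.8 = 158.92 kPa.
q_ult = 507.92 + 158.92 = 666.85 kPa.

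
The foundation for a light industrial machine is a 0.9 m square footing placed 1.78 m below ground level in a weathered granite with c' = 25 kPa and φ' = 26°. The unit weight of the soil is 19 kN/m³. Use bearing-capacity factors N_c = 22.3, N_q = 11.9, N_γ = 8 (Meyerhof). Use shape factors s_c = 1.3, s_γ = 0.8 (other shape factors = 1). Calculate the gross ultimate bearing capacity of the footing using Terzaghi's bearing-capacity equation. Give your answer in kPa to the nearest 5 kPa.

q = γ·D_f = 19 × 1.78 = 33.82 kPa.
c·N_c·s_c = 25 × 22.3 × 1.3 = 724.75 kPa
q·N_q = 33.82 × 11.9 = 402.46 kPa
0.5·γ·B·N_γ·s_γ = 0.5 × 19 × 0.9 × 8 × 0.8 = 54.72 kPa
q_ult = 724.75 + 402.46 + 54.72 = 1181.9 kPa.

q_ult ≈ 1180 kPa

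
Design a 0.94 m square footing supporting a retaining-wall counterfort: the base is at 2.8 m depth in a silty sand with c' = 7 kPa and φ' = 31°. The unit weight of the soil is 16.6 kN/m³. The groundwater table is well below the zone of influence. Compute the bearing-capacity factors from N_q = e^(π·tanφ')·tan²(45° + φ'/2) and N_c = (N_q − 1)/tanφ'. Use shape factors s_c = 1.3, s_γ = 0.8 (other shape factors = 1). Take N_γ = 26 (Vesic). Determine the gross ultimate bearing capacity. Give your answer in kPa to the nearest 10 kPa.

q_ult ≈ 1420 kPa

tan31° = 0.6009, so N_q = e^(π×0.6009)·tan²(60.5°) = 6.604 × 3.124 = 20.63.
N_c = (20.63 − 1)/tan31° = 32.67.
q = γ·D_f = 16.6 × 2.8 = 46.48 kPa.
c·N_c·s_c = 7 × 32.671 × 1.3 = 297.31 kPa
q·N_q = 46.48 × 20.631 = 958.92 kPa
0.5·γ·B·N_γ·s_γ = 0.5 × 16.6 × 0.94 × 26 × 0.8 = 162.28 kPa
q_ult = 297.31 + 958.92 + 162.28 = 1418.5 kPa.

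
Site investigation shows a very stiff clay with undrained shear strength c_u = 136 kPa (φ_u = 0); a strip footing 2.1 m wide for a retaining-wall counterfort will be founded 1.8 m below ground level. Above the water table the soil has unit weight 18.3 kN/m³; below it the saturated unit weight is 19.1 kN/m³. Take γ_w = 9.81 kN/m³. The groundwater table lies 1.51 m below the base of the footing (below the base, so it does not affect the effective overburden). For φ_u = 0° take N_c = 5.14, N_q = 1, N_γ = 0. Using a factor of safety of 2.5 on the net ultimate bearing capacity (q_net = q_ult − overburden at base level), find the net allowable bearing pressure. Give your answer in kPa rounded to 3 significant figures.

q_all(net) ≈ 280 kPa

q = γ·D_f = 18.3 × 1.8 = 32.94 kPa.
c·N_c = 136 × 5.14 = 699.04 kPa
q·N_q = 32.94 × 1 = 32.94 kPa
q_ult = 699.04 + 32.94 = 731.98 kPa.
q_net = 731.98 − 32.94 = 699.04 kPa.
q_all(net) = 699.04 / 2.5 = 279.62 kPa.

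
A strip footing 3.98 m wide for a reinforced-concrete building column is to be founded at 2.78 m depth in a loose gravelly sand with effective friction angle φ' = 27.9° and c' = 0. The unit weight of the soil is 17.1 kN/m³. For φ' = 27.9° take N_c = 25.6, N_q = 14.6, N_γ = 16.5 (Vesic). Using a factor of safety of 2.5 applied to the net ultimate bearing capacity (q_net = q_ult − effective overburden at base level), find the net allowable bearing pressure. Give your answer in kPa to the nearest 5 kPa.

q = γ·D_f = 17.1 × 2.78 = 47.538 kPa.
q·N_q = 47.538 × 14.6 = 694.05 kPa
0.5·γ·B·N_γ = 0.5 × 17.1 × 3.98 × 16.5 = 561.48 kPa
q_ult = 694.05 + 561.48 = 1255.5 kPa.
Net ultimate: q_net = 1255.5 − 47.538 = 1208 kPa.
q_all(net) = 1208 / 2.5 = 483.2 kPa.

q_all(net) ≈ 485 kPa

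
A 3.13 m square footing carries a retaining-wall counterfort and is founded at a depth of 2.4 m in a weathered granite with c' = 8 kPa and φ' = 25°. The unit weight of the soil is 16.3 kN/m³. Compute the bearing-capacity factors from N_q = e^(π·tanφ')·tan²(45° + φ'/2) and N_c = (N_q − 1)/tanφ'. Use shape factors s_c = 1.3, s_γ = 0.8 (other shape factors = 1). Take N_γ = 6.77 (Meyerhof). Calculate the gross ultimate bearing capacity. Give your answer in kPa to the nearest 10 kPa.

q_ult ≈ 770 kPa

tan25° = 0.4663, so N_q = e^(π×0.4663)·tan²(57.5°) = 4.327 × 2.464 = 10.66.
N_c = (10.66 − 1)/tan25° = 20.72.
q = γ·D_f = 16.3 × 2.4 = 39.12 kPa.
c·N_c·s_c = 8 × 20.721 × 1.3 = 215.49 kPa
q·N_q = 39.12 × 10.662 = 417.1 kPa
0.5·γ·B·N_γ·s_γ = 0.5 × 16.3 × 3.13 × 6.77 × 0.8 = 138.16 kPa
q_ult = 215.49 + 417.1 + 138.16 = 770.76 kPa.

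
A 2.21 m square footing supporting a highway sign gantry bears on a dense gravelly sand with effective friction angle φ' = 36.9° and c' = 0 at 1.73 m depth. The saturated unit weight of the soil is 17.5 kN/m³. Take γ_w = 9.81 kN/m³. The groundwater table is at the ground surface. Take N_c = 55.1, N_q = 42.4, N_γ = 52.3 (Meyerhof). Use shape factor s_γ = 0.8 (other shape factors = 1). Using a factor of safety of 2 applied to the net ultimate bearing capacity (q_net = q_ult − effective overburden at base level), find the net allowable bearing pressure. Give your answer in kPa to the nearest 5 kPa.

Water table at ground surface, so effective unit weight γ' = 17.5 − 9.81 = 7.69 kN/m³ is used throughout; overburden q = 7.69 × 1.73 = 13.304 kPa; the same γ' applies in the ½γBN_γ term.
Surcharge term q·N_q = 13.304 × 42.4 = 564.08 kPa; self-weight term 0.5·γ·B·N_γ·s_γ = 0.5 × 7.69 × 2.21 × 52.3 × 0.8 = 355.53 kPa.
q_ult = 564.08 + 355.53 = 919.61 kPa.
Net ultimate: q_net = 919.61 − 13.304 = 906.31 kPa.
q_all(net) = 906.31 / 2 = 453.15 kPa.

q_all(net) ≈ 455 kPa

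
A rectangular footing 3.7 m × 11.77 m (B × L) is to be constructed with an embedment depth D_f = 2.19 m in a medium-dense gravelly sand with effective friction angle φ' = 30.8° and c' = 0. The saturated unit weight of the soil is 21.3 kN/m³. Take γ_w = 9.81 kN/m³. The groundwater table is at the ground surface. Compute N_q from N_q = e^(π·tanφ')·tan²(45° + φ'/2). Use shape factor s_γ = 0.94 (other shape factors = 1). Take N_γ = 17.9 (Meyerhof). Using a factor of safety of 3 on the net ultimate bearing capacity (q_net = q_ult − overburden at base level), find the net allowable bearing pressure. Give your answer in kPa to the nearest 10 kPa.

q_all(net) ≈ 280 kPa

N_q = e^(π·tan30.8°)·tan²(60.4°) = 20.16.
Water table at ground surface, so effective unit weight γ' = 21.3 − 9.81 = 11.49 kN/m³ is used throughout; overburden q = 11.49 × 2.19 = 25.163 kPa; the same γ' applies in the ½γBN_γ term.
Surcharge term q·N_q = 25.163 × 20.161 = 507.32 kPa; self-weight term 0.5·γ·B·N_γ·s_γ = 0.5 × 11.49 × 3.7 × 17.9 × 0.94 = 357.66 kPa.
q_ult = 507.32 + 357.66 = 864.98 kPa.
q_net = 864.98 − 25.163 = 839.81 kPa.
q_all(net) = 839.81 / 3 = 279.94 kPa.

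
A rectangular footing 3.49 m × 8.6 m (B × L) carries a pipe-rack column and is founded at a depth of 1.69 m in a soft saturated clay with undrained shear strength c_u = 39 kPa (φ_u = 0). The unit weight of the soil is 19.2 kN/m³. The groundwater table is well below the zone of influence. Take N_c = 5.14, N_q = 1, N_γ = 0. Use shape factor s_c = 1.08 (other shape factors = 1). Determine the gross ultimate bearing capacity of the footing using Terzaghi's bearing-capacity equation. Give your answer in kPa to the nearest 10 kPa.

q_ult ≈ 250 kPa

q = γ·D_f = 19.2 × 1.69 = 32.448 kPa.
c·N_c·s_c = 39 × 5.14 × 1.08 = 216.5 kPa
q·N_q = 32.448 × 1 = 32.448 kPa
q_ult = 216.5 + 32.448 = 248.94 kPa.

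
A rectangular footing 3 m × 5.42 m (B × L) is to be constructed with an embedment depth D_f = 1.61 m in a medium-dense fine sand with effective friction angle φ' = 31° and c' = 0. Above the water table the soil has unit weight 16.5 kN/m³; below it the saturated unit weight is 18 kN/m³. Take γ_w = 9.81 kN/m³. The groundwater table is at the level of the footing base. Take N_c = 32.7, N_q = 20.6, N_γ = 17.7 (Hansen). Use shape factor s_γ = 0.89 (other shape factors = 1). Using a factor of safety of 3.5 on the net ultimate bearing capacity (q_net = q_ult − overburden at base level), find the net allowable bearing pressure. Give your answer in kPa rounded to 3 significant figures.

q_all(net) ≈ 204 kPa

Effective surcharge at the founding depth q = γ·D_f = 16.5 × 1.61 = 26.565 kPa.
The water table coincides with the base, so in the self-weight term γ → γ' = 8.19 kN/m³.
q_ult = q·N_q + 0.5·γ·B·N_γ·s_γ
     = 26.565 × 20.6 + 0.5 × 8.19 × 3 × 17.7 × 0.89
     = 547.24 + 193.53 = 740.76 kPa.
q_net = 740.76 − 26.565 = 714.2 kPa.
q_all(net) = 714.2 / 3.5 = 204.06 kPa.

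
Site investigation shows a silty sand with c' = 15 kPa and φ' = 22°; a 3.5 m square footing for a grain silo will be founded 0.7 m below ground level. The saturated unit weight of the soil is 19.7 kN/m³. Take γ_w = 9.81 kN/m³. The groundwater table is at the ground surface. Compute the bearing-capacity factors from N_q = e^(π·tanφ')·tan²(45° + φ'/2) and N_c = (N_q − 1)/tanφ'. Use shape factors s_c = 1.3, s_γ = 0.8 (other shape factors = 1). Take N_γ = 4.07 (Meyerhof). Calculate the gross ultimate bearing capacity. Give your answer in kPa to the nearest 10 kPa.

q_ult ≈ 440 kPa

tan22° = 0.404, so N_q = e^(π×0.404)·tan²(56°) = 3.558 × 2.198 = 7.82.
N_c = (7.82 − 1)/tan22° = 16.88.
γ' = 19.7 − 9.81 = 9.89 kN/m³ (submerged throughout). q = 9.89 × 0.7 = 6.923 kPa; the same γ' applies in the ½γBN_γ term.
c·N_c·s_c = 15 × 16.883 × 1.3 = 329.22 kPa
q·N_q = 6.923 × 7.8211 = 54.146 kPa
0.5·γ·B·N_γ·s_γ = 0.5 × 9.89 × 3.5 × 4.07 × 0.8 = 56.353 kPa
q_ult = 329.22 + 54.146 + 56.353 = 439.71 kPa.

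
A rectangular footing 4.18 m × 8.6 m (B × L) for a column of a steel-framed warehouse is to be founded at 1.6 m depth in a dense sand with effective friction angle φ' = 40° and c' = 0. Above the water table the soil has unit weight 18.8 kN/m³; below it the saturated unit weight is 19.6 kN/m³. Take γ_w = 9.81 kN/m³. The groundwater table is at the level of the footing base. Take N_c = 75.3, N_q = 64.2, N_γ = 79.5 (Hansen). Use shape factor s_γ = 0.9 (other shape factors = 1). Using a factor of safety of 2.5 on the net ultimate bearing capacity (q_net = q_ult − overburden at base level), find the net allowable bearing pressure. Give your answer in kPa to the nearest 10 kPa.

Effective surcharge at the founding depth q = γ·D_f = 18.8 × 1.6 = 30.08 kPa.
The water table coincides with the base, so in the self-weight term γ → γ' = 9.79 kN/m³.
q_ult = q·N_q + 0.5·γ·B·N_γ·s_γ
     = 30.08 × 64.2 + 0.5 × 9.79 × 4.18 × 79.5 × 0.9
     = 1931.1 + 1464 = 3395.1 kPa.
q_net = 3395.1 − 30.08 = 3365 kPa.
q_all(net) = 3365 / 2.5 = 1346 kPa.

q_all(net) ≈ 1350 kPa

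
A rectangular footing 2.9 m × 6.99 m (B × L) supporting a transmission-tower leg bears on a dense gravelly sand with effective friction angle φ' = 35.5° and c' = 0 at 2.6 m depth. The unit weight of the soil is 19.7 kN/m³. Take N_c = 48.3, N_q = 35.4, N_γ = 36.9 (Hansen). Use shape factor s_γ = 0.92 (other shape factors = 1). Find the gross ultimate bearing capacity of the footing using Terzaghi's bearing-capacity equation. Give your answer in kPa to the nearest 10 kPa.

Overburden at base level: q = 19.7 × 2.6 = 51.22 kPa.
Surcharge term q·N_q = 51.22 × 35.4 = 1813.2 kPa; self-weight term 0.5·γ·B·N_γ·s_γ = 0.5 × 19.7 × 2.9 × 36.9 × 0.92 = 969.72 kPa.
q_ult = 1813.2 + 969.72 = 2782.9 kPa.

q_ult ≈ 2780 kPa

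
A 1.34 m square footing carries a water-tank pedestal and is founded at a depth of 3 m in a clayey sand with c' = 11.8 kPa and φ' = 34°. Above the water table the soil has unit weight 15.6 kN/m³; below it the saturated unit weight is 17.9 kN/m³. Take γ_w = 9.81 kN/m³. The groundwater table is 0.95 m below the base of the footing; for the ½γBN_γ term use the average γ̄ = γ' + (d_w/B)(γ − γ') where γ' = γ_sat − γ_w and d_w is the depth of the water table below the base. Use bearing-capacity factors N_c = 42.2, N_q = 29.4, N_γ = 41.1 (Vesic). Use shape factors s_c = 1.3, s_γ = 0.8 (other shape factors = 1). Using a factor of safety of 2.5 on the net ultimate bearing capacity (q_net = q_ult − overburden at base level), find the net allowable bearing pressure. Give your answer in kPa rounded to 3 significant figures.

q_all(net) ≈ 909 kPa

Overburden at base level: q = 15.6 × 3 = 46.8 kPa.
The water table is 0.95 m below the base (< B = 1.34 m), so the ½γBN_γ term uses γ̄ = γ' + (d_w/B)(γ − γ') = 8.09 + (0.95/1.34)(15.6 − 8.09) = 13.414 kN/m³.
Cohesion term c·N_c·s_c = 11.8 × 42.2 × 1.3 = 647.35 kPa; surcharge term q·N_q = 46.8 × 29.4 = 1375.9 kPa; self-weight term 0.5·γ·B·N_γ·s_γ = 0.5 × 13.414 × 1.34 × 41.1 × 0.8 = 295.51 kPa.
q_ult = 647.35 + 1375.9 + 295.51 = 2318.8 kPa.
q_net = 2318.8 − 46.8 = 2272 kPa.
q_all(net) = 2272 / 2.5 = 908.79 kPa.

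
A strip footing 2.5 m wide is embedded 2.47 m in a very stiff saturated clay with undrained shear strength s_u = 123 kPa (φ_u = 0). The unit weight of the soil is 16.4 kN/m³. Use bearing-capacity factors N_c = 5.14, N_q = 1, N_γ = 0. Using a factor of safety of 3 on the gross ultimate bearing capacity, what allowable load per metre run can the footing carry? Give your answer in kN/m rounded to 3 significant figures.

≈ 561 kN/m

Effective surcharge at the founding depth q = γ·D_f = 16.4 × 2.47 = 40.508 kPa.
q_ult = c·N_c + q·N_q
     = 123 × 5.14 + 40.508 × 1
     = 632.22 + 40.508 = 672.73 kPa.
Gross allowable pressure q_all = 672.73 / 3 = 224.24 kPa.
Allowable wall load = q_all × B = 224.24 × 2.5 = 560.61 kN per metre run.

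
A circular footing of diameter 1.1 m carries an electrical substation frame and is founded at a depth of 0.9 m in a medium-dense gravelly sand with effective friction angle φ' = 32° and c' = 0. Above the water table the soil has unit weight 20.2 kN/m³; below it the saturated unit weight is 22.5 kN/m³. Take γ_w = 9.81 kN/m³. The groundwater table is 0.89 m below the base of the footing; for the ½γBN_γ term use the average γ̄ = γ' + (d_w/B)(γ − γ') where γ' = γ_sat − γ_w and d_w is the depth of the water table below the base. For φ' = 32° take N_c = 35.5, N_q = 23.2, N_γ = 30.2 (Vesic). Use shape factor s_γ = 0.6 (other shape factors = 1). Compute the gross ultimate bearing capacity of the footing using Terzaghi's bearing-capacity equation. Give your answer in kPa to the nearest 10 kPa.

q_ult ≈ 610 kPa

q = γ·D_f = 20.2 × 0.9 = 18.18 kPa.
γ' = 12.69 kN/m³; averaging over the depth B below the base, γ̄ = γ' + (d_w/B)(γ − γ') = 18.766 kN/m³.
q·N_q = 18.18 × 23.2 = 421.78 kPa
0.5·γ·B·N_γ·s_γ = 0.5 × 18.766 × 1.1 × 30.2 × 0.6 = 187.02 kPa
q_ult = 421.78 + 187.02 = 608.8 kPa.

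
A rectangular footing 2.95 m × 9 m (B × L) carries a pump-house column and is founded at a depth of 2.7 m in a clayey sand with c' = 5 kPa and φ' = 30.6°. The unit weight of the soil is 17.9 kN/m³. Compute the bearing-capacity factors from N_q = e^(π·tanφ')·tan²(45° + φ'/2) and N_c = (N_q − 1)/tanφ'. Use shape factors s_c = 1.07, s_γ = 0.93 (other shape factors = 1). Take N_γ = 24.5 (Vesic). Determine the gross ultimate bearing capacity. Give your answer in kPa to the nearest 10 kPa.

q_ult ≈ 1720 kPa

tan30.6° = 0.5914, so N_q = e^(π×0.5914)·tan²(60.3°) = 6.41 × 3.074 = 19.7.
N_c = (19.7 − 1)/tan30.6° = 31.63.
q = γ·D_f = 17.9 × 2.7 = 48.33 kPa.
c·N_c·s_c = 5 × 31.626 × 1.07 = 169.2 kPa
q·N_q = 48.33 × 19.704 = 952.28 kPa
0.5·γ·B·N_γ·s_γ = 0.5 × 17.9 × 2.95 × 24.5 × 0.93 = 601.58 kPa
q_ult = 169.2 + 952.28 + 601.58 = 1723.1 kPa.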